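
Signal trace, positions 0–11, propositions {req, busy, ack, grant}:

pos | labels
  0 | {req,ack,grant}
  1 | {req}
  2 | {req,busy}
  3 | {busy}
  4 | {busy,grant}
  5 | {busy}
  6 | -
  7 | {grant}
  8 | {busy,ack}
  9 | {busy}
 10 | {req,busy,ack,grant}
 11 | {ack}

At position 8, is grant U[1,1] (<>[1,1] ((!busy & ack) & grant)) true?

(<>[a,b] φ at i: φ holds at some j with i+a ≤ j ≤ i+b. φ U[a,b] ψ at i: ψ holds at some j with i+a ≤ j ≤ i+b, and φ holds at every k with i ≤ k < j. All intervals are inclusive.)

No

Need some j in [9,9] with <>[1,1] ((!busy & ack) & grant), and grant at every k in [8,j-1].
  j=9: <>[1,1] ((!busy & ack) & grant) — fails (none in [10,10]).
No j in the window works → until fails.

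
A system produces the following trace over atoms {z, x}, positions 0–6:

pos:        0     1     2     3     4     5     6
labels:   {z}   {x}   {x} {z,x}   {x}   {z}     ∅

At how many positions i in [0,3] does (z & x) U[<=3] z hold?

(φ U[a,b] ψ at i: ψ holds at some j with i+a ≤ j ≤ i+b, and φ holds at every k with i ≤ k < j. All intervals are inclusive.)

2

Evaluate at each i in [0,3]:
  i=0: ✓ (rhs at j=0)
  i=1: ✗ (lhs fails at k=1 before rhs at j=3)
  i=2: ✗ (lhs fails at k=2 before rhs at j=3)
  i=3: ✓ (rhs at j=3)
Positions where it holds: {0, 3} → 2.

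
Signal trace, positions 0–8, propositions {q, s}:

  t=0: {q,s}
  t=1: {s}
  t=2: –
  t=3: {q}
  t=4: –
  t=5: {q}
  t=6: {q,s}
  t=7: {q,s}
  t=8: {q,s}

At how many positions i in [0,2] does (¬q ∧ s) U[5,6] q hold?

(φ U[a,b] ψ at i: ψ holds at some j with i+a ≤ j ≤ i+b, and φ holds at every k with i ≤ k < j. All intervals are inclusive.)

0

Evaluate at each i in [0,2]:
  i=0: ✗ (lhs fails at k=0 before rhs at j=5)
  i=1: ✗ (lhs fails at k=2 before rhs at j=6)
  i=2: ✗ (lhs fails at k=2 before rhs at j=7)
Positions where it holds: {} → 0.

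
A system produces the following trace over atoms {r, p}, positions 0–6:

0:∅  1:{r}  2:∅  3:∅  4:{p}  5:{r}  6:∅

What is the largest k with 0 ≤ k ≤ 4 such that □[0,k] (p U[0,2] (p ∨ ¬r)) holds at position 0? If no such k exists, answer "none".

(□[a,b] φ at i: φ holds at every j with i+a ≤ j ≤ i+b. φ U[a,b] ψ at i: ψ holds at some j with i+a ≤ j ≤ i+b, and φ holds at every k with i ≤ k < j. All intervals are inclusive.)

0

(p U[0,2] (p ∨ ¬r)) must hold from j=0 onward; find where it first fails.
  j=0: holds
  j=1: fails
Holds on [0,0], so largest k = 0.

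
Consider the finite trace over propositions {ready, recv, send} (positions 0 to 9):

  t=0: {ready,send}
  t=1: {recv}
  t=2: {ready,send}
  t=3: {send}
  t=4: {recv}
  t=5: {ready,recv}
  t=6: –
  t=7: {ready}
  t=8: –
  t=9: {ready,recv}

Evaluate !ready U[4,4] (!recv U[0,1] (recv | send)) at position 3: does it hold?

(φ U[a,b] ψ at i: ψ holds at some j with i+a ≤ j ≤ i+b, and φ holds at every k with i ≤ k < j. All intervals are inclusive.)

Need some j in [7,7] with (!recv U[0,1] (recv | send)), and !ready at every k in [3,j-1].
  j=7: (!recv U[0,1] (recv | send)) — fails.
No j in the window works → until fails.

No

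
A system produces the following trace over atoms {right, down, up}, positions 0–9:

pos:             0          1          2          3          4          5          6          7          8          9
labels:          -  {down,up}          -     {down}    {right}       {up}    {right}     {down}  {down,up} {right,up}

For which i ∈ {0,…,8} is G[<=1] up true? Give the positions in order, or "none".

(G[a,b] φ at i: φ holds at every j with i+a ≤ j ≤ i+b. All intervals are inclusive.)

8

Evaluate at each i in [0,8]:
  i=0: ✗ (fails at j=0)
  i=1: ✗ (fails at j=2)
  i=2: ✗ (fails at j=2)
  i=3: ✗ (fails at j=3)
  i=4: ✗ (fails at j=4)
  i=5: ✗ (fails at j=6)
  i=6: ✗ (fails at j=6)
  i=7: ✗ (fails at j=7)
  i=8: ✓ (all of [8,9])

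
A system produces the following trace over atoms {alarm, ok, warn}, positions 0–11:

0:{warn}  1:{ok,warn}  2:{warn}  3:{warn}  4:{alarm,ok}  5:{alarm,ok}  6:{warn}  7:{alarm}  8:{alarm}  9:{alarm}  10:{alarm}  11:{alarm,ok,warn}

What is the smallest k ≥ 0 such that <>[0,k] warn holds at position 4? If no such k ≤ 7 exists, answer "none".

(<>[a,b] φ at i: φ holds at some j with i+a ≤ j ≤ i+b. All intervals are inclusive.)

Scan j = 4,5,… for warn:
  j=4: fails
  j=5: fails
  j=6: holds
First hit at j=6, so smallest k = 6-4 = 2.

2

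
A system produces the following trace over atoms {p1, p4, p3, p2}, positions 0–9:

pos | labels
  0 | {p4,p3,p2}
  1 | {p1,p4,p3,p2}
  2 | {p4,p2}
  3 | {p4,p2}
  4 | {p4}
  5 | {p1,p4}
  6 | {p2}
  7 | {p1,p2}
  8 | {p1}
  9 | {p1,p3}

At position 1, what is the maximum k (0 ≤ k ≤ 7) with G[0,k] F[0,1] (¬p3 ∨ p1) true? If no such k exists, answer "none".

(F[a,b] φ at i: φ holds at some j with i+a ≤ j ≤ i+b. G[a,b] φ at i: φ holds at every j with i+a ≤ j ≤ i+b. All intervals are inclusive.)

F[0,1] (¬p3 ∨ p1) must hold from j=1 onward; find where it first fails.
  j=1: holds
  j=2: holds
  j=3: holds
  j=4: holds
  j=5: holds
  j=6: holds
  j=7: holds
  j=8: holds
Holds through j=8; largest k = 7.

7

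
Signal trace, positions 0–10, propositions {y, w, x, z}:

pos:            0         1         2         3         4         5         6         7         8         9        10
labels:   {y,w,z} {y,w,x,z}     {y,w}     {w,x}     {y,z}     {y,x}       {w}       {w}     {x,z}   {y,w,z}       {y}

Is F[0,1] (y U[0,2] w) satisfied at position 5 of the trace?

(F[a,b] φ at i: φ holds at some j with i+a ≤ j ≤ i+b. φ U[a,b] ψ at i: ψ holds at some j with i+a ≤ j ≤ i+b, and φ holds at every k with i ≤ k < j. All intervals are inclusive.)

Check (y U[0,2] w) at each j in [5,6]:
  j=5: holds
  j=6: holds
Found at j=5 → formula holds.

True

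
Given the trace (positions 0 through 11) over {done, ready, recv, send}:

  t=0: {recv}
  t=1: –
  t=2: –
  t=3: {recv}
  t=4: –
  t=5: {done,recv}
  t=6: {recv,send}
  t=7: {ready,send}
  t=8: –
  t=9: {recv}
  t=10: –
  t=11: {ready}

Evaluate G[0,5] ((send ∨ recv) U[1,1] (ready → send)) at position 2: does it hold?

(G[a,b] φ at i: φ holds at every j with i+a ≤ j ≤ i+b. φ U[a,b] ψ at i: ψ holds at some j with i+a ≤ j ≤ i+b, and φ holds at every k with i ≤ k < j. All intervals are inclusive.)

Check ((send ∨ recv) U[1,1] (ready → send)) at every j in [2,7]:
  j=2: fails
  j=3: holds
  j=4: fails
  j=5: holds
  j=6: holds
  j=7: holds
Fails at j=2 → formula fails.

False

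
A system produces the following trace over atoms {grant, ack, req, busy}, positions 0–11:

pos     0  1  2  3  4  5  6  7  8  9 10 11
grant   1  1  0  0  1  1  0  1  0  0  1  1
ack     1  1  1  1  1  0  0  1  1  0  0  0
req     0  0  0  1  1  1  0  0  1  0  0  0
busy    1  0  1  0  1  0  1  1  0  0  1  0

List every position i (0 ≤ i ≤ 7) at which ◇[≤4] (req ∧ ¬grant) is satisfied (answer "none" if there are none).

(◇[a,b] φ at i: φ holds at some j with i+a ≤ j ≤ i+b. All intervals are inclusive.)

0, 1, 2, 3, 4, 5, 6, 7

Evaluate at each i in [0,7]:
  i=0: ✓ (witness j=3)
  i=1: ✓ (witness j=3)
  i=2: ✓ (witness j=3)
  i=3: ✓ (witness j=3)
  i=4: ✓ (witness j=8)
  i=5: ✓ (witness j=8)
  i=6: ✓ (witness j=8)
  i=7: ✓ (witness j=8)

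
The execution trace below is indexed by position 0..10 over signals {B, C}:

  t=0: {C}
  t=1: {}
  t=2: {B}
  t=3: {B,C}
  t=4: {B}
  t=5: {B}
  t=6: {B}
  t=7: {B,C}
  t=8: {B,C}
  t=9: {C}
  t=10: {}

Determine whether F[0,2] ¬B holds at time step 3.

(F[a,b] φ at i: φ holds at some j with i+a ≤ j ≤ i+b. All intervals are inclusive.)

Check ¬B at each j in [3,5]:
  j=3: false
  j=4: false
  j=5: false
No position in the window satisfies it → formula fails.

False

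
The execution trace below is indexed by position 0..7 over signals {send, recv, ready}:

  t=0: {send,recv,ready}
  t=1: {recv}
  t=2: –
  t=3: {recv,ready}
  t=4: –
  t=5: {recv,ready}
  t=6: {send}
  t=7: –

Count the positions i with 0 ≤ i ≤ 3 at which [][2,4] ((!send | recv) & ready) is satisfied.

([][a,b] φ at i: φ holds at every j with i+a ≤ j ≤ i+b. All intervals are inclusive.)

Evaluate at each i in [0,3]:
  i=0: ✗ (fails at j=2)
  i=1: ✗ (fails at j=4)
  i=2: ✗ (fails at j=4)
  i=3: ✗ (fails at j=6)
Positions where it holds: {} → 0.

0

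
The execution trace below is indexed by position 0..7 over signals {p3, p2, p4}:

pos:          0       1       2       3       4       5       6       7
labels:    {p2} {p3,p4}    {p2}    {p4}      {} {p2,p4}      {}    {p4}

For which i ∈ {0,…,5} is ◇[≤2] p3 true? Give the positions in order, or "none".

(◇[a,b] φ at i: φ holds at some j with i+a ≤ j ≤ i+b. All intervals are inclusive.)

Evaluate at each i in [0,5]:
  i=0: ✓ (witness j=1)
  i=1: ✓ (witness j=1)
  i=2: ✗ (none in [2,4])
  i=3: ✗ (none in [3,5])
  i=4: ✗ (none in [4,6])
  i=5: ✗ (none in [5,7])

0, 1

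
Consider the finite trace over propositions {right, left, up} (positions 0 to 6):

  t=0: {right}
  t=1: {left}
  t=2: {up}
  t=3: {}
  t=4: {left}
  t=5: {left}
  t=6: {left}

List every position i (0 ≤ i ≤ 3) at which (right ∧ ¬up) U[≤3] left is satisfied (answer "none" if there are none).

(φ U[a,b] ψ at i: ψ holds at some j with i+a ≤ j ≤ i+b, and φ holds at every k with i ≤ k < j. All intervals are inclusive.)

Evaluate at each i in [0,3]:
  i=0: ✓ (rhs at j=1; lhs holds on [0,0])
  i=1: ✓ (rhs at j=1)
  i=2: ✗ (lhs fails at k=2 before rhs at j=4)
  i=3: ✗ (lhs fails at k=3 before rhs at j=4)

0, 1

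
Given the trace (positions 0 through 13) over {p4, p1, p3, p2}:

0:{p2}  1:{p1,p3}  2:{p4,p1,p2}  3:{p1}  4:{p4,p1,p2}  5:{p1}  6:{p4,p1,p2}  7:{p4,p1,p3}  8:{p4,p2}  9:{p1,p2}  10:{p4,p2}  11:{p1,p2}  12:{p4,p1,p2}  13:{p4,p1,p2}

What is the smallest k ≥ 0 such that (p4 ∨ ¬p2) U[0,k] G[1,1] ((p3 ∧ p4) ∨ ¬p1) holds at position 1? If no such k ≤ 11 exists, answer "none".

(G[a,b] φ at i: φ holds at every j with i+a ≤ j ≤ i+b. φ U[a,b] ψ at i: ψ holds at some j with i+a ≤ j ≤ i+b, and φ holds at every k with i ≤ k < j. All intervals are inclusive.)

Need earliest j ≥ 1 with G[1,1] ((p3 ∧ p4) ∨ ¬p1), and (p4 ∨ ¬p2) at every k in [1,j-1].
  j=1: rhs fails.
  j=2: rhs fails.
  j=3: rhs fails.
  j=4: rhs fails.
  j=5: rhs fails.
  j=6: rhs holds; lhs holds on [1,5]. k = 5.

5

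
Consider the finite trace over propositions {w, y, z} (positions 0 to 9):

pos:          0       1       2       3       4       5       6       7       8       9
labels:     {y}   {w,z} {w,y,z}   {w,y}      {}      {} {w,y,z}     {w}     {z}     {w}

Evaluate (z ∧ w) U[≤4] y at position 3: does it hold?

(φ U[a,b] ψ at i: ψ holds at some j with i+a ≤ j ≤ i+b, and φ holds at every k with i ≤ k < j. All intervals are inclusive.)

Holds

Need some j in [3,7] with y, and (z ∧ w) at every k in [3,j-1].
  j=3: y holds; no prefix to check → satisfied.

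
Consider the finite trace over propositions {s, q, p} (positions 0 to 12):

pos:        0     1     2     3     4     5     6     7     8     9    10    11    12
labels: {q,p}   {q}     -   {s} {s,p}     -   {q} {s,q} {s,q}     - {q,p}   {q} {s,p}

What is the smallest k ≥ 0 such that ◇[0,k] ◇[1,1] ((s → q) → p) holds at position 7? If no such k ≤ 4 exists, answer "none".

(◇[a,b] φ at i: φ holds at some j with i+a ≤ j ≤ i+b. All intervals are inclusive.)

2

Scan j = 7,8,… for ◇[1,1] ((s → q) → p):
  j=7: fails
  j=8: fails
  j=9: holds
First hit at j=9, so smallest k = 9-7 = 2.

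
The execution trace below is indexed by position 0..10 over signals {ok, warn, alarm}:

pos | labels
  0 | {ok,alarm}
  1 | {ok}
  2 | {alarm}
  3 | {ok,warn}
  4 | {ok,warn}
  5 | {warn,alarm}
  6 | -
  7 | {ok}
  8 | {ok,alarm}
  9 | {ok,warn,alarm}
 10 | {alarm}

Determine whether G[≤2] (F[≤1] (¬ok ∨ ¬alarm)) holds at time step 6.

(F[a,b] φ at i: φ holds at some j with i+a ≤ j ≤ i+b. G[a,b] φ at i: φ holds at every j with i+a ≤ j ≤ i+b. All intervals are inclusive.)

False

Check F[≤1] (¬ok ∨ ¬alarm) at every j in [6,8]:
  j=6: holds (witness at 6)
  j=7: holds (witness at 7)
  j=8: fails (none in [8,9])
Fails at j=8 → formula fails.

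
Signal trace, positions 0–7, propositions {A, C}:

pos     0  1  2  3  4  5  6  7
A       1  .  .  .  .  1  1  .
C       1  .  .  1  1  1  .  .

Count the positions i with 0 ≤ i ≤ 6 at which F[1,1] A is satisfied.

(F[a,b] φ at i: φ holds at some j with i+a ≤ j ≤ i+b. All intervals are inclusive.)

Evaluate at each i in [0,6]:
  i=0: ✗ (none in [1,1])
  i=1: ✗ (none in [2,2])
  i=2: ✗ (none in [3,3])
  i=3: ✗ (none in [4,4])
  i=4: ✓ (witness j=5)
  i=5: ✓ (witness j=6)
  i=6: ✗ (none in [7,7])
Positions where it holds: {4, 5} → 2.

2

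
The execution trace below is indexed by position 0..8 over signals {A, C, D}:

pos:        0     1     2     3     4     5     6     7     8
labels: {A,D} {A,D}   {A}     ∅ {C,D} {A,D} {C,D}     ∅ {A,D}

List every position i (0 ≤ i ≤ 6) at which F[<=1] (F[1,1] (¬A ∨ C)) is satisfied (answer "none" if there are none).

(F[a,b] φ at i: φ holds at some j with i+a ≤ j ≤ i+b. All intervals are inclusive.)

1, 2, 3, 4, 5, 6

Evaluate at each i in [0,6]:
  i=0: ✗ (none in [0,1])
  i=1: ✓ (witness j=2)
  i=2: ✓ (witness j=2)
  i=3: ✓ (witness j=3)
  i=4: ✓ (witness j=5)
  i=5: ✓ (witness j=5)
  i=6: ✓ (witness j=6)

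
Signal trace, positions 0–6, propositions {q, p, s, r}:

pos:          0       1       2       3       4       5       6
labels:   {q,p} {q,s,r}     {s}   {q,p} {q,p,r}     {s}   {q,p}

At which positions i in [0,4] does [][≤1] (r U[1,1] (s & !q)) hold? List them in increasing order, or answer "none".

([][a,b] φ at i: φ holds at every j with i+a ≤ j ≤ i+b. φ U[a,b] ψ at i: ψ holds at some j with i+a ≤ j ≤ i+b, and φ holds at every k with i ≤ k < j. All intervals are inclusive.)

none

Evaluate at each i in [0,4]:
  i=0: ✗ (fails at j=0)
  i=1: ✗ (fails at j=2)
  i=2: ✗ (fails at j=2)
  i=3: ✗ (fails at j=3)
  i=4: ✗ (fails at j=5)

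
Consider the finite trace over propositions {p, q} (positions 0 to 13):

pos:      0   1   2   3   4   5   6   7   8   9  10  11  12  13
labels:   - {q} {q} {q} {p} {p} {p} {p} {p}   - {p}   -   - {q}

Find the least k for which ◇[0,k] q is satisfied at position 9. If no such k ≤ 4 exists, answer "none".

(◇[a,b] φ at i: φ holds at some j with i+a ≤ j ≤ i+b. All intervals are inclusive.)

Scan j = 9,10,… for q:
  j=9: fails
  j=10: fails
  j=11: fails
  j=12: fails
  j=13: holds
First hit at j=13, so smallest k = 13-9 = 4.

4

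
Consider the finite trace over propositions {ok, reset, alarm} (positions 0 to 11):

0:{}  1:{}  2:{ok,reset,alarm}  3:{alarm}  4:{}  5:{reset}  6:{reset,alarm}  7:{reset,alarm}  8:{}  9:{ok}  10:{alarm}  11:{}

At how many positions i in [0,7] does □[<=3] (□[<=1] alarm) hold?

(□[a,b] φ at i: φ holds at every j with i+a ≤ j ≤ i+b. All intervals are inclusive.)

Evaluate at each i in [0,7]:
  i=0: ✗ (fails at j=0)
  i=1: ✗ (fails at j=1)
  i=2: ✗ (fails at j=3)
  i=3: ✗ (fails at j=3)
  i=4: ✗ (fails at j=4)
  i=5: ✗ (fails at j=5)
  i=6: ✗ (fails at j=7)
  i=7: ✗ (fails at j=7)
Positions where it holds: {} → 0.

0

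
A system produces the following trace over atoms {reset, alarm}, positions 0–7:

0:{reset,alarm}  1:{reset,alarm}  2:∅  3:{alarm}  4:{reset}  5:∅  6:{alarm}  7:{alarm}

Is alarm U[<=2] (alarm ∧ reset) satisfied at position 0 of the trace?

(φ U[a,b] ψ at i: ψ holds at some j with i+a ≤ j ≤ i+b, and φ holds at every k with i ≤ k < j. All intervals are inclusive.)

Holds

Need some j in [0,2] with (alarm ∧ reset), and alarm at every k in [0,j-1].
  j=0: (alarm ∧ reset) holds; no prefix to check → satisfied.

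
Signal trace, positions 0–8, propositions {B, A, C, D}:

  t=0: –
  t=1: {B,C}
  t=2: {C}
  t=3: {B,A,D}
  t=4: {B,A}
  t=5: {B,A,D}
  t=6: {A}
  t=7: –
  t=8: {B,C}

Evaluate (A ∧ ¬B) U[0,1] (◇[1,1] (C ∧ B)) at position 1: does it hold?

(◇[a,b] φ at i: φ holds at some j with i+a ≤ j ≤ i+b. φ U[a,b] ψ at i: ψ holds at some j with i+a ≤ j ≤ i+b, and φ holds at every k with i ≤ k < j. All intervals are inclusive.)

No

Need some j in [1,2] with ◇[1,1] (C ∧ B), and (A ∧ ¬B) at every k in [1,j-1].
  j=1: ◇[1,1] (C ∧ B) — fails (none in [2,2]).
  j=2: ◇[1,1] (C ∧ B) — fails (none in [3,3]).
No j in the window works → until fails.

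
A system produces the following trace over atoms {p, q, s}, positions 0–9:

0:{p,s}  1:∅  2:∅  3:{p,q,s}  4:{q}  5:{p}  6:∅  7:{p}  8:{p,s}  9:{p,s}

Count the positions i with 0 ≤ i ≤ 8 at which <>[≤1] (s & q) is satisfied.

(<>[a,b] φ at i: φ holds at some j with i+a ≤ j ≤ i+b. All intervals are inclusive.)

2

Evaluate at each i in [0,8]:
  i=0: ✗ (none in [0,1])
  i=1: ✗ (none in [1,2])
  i=2: ✓ (witness j=3)
  i=3: ✓ (witness j=3)
  i=4: ✗ (none in [4,5])
  i=5: ✗ (none in [5,6])
  i=6: ✗ (none in [6,7])
  i=7: ✗ (none in [7,8])
  i=8: ✗ (none in [8,9])
Positions where it holds: {2, 3} → 2.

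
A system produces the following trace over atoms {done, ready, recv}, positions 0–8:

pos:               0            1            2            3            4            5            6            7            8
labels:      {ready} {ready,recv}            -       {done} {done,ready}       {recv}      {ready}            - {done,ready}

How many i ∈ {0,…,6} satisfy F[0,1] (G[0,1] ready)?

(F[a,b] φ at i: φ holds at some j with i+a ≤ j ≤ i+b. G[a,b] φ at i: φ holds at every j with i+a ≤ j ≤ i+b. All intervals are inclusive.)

1

Evaluate at each i in [0,6]:
  i=0: ✓ (witness j=0)
  i=1: ✗ (none in [1,2])
  i=2: ✗ (none in [2,3])
  i=3: ✗ (none in [3,4])
  i=4: ✗ (none in [4,5])
  i=5: ✗ (none in [5,6])
  i=6: ✗ (none in [6,7])
Positions where it holds: {0} → 1.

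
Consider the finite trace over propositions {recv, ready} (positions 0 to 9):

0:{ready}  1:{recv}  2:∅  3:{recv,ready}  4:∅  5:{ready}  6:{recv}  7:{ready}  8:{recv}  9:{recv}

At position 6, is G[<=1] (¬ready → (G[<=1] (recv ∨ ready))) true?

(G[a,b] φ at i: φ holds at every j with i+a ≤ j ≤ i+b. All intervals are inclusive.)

Check (¬ready → (G[<=1] (recv ∨ ready))) at every j in [6,7]:
  j=6: antecedent true; consequent holds on [6,7] → ✓
  j=7: antecedent false → ✓
All positions satisfy it → formula holds.

True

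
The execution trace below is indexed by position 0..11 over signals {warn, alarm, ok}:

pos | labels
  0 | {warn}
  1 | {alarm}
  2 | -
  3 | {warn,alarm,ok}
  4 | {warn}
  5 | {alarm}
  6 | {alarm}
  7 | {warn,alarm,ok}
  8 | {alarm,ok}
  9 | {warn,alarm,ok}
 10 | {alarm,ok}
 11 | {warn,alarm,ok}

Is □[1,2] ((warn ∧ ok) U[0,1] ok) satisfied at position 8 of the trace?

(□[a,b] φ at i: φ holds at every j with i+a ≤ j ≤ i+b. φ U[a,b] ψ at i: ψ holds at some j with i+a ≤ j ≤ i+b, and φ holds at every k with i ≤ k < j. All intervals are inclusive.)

True

Check ((warn ∧ ok) U[0,1] ok) at every j in [9,10]:
  j=9: holds
  j=10: holds
All positions satisfy it → formula holds.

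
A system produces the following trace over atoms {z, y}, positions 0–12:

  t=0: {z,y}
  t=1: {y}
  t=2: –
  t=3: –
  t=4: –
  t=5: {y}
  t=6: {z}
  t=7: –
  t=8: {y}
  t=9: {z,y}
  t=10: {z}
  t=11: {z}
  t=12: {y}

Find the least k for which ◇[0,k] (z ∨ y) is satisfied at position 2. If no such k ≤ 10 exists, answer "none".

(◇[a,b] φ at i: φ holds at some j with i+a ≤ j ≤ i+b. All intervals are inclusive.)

Scan j = 2,3,… for (z ∨ y):
  j=2: fails
  j=3: fails
  j=4: fails
  j=5: holds
First hit at j=5, so smallest k = 5-2 = 3.

3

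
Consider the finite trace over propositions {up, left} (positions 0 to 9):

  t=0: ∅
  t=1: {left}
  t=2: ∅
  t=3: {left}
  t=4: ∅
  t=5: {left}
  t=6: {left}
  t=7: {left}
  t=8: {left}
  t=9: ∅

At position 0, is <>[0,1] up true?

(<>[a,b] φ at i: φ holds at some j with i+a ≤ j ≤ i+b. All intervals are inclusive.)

Check up at each j in [0,1]:
  j=0: false
  j=1: false
No position in the window satisfies it → formula fails.

Does not hold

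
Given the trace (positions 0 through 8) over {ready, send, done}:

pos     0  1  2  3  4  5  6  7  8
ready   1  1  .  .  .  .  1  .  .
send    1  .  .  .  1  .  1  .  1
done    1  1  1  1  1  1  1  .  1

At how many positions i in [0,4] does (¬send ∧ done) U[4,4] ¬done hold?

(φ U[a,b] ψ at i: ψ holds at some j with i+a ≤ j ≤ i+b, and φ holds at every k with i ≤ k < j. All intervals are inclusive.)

0

Evaluate at each i in [0,4]:
  i=0: ✗ (no rhs in [4,4])
  i=1: ✗ (no rhs in [5,5])
  i=2: ✗ (no rhs in [6,6])
  i=3: ✗ (lhs fails at k=4 before rhs at j=7)
  i=4: ✗ (no rhs in [8,8])
Positions where it holds: {} → 0.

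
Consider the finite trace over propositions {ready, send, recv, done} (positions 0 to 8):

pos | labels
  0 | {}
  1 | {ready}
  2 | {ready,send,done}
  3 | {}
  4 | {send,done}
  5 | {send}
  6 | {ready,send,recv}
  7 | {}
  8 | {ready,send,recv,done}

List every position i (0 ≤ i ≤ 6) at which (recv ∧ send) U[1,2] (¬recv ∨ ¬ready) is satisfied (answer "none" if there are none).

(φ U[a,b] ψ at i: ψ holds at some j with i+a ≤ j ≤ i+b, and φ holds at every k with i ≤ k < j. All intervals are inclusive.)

Evaluate at each i in [0,6]:
  i=0: ✗ (lhs fails at k=0 before rhs at j=1)
  i=1: ✗ (lhs fails at k=1 before rhs at j=2)
  i=2: ✗ (lhs fails at k=2 before rhs at j=3)
  i=3: ✗ (lhs fails at k=3 before rhs at j=4)
  i=4: ✗ (lhs fails at k=4 before rhs at j=5)
  i=5: ✗ (lhs fails at k=5 before rhs at j=7)
  i=6: ✓ (rhs at j=7; lhs holds on [6,6])

6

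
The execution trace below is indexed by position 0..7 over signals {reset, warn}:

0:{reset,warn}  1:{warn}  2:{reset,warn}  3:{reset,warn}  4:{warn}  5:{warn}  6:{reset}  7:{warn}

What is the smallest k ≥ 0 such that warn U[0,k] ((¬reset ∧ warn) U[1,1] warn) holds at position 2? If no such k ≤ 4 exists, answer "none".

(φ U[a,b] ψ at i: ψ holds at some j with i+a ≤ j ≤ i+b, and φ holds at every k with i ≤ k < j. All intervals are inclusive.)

Need earliest j ≥ 2 with ((¬reset ∧ warn) U[1,1] warn), and warn at every k in [2,j-1].
  j=2: rhs fails.
  j=3: rhs fails.
  j=4: rhs holds; lhs holds on [2,3]. k = 2.

2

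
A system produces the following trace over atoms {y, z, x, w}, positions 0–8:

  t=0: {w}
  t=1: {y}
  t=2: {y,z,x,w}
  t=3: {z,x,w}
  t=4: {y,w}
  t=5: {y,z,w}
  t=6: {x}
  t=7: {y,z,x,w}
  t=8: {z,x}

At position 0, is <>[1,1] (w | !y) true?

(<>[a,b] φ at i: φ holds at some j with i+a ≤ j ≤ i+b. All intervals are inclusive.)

Check (w | !y) at each j in [1,1]:
  j=1: false
No position in the window satisfies it → formula fails.

No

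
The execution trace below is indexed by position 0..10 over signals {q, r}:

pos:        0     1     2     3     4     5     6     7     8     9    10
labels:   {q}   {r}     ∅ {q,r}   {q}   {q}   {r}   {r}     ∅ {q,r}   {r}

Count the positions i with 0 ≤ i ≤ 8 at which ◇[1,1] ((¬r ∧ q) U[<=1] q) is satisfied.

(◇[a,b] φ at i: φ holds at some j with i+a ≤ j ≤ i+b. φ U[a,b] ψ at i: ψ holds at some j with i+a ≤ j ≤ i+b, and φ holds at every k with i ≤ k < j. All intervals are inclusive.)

Evaluate at each i in [0,8]:
  i=0: ✗ (none in [1,1])
  i=1: ✗ (none in [2,2])
  i=2: ✓ (witness j=3)
  i=3: ✓ (witness j=4)
  i=4: ✓ (witness j=5)
  i=5: ✗ (none in [6,6])
  i=6: ✗ (none in [7,7])
  i=7: ✗ (none in [8,8])
  i=8: ✓ (witness j=9)
Positions where it holds: {2, 3, 4, 8} → 4.

4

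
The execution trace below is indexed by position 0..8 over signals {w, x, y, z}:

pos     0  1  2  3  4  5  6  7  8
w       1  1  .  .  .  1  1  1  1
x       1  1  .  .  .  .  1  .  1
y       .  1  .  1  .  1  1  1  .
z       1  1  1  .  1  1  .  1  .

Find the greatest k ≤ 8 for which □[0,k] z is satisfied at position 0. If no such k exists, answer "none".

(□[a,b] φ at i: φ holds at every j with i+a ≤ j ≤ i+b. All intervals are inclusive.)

z must hold from j=0 onward; find where it first fails.
  j=0: holds
  j=1: holds
  j=2: holds
  j=3: fails
Holds on [0,2], so largest k = 2.

2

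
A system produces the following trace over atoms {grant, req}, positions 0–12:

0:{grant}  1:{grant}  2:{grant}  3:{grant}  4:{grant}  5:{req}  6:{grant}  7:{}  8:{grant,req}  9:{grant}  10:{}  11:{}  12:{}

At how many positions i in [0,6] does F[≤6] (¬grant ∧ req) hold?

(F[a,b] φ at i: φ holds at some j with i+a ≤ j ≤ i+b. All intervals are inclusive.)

Evaluate at each i in [0,6]:
  i=0: ✓ (witness j=5)
  i=1: ✓ (witness j=5)
  i=2: ✓ (witness j=5)
  i=3: ✓ (witness j=5)
  i=4: ✓ (witness j=5)
  i=5: ✓ (witness j=5)
  i=6: ✗ (none in [6,12])
Positions where it holds: {0, 1, 2, 3, 4, 5} → 6.

6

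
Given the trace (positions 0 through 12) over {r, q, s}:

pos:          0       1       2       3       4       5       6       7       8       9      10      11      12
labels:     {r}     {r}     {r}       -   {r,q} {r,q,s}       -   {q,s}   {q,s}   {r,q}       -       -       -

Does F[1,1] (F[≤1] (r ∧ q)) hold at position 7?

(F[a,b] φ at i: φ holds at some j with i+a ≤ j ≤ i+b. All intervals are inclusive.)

Yes

Check F[≤1] (r ∧ q) at each j in [8,8]:
  j=8: holds (witness at 9)
Found at j=8 → formula holds.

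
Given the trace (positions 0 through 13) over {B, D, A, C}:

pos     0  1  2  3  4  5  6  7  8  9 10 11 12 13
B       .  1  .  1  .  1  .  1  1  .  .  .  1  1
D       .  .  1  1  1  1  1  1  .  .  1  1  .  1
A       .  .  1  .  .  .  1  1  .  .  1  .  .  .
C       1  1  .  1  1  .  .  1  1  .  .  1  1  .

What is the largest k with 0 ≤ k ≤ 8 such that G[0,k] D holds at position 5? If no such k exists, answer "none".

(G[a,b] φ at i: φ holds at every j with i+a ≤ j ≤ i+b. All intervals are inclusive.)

D must hold from j=5 onward; find where it first fails.
  j=5: holds
  j=6: holds
  j=7: holds
  j=8: fails
Holds on [5,7], so largest k = 2.

2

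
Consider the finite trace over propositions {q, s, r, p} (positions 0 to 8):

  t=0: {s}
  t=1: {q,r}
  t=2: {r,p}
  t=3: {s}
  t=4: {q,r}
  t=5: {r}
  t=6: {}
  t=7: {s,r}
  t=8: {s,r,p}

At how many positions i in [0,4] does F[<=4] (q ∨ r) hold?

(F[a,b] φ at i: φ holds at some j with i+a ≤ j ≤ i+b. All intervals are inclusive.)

Evaluate at each i in [0,4]:
  i=0: ✓ (witness j=1)
  i=1: ✓ (witness j=1)
  i=2: ✓ (witness j=2)
  i=3: ✓ (witness j=4)
  i=4: ✓ (witness j=4)
Positions where it holds: {0, 1, 2, 3, 4} → 5.

5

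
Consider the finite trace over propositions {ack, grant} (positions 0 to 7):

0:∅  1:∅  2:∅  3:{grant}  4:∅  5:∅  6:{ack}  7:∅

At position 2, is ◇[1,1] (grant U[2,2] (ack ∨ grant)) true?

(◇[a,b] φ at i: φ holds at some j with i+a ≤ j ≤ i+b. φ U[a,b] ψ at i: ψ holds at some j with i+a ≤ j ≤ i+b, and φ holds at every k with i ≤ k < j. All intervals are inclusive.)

Check (grant U[2,2] (ack ∨ grant)) at each j in [3,3]:
  j=3: fails
No position in the window satisfies it → formula fails.

Does not hold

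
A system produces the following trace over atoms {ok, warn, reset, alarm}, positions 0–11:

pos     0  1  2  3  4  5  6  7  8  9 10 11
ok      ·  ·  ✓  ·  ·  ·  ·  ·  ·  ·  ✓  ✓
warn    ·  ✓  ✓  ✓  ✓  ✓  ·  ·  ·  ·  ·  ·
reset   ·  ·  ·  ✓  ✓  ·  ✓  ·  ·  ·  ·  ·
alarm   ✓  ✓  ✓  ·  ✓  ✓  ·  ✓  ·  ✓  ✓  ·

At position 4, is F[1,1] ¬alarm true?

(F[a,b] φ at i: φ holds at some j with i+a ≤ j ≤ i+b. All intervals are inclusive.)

False

Check ¬alarm at each j in [5,5]:
  j=5: false
No position in the window satisfies it → formula fails.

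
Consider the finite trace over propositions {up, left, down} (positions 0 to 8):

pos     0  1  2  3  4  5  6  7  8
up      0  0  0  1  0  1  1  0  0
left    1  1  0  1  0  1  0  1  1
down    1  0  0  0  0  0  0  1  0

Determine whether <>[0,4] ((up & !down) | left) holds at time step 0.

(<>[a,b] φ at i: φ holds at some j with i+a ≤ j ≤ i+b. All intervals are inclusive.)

Holds

Check ((up & !down) | left) at each j in [0,4]:
  j=0: true
  j=1: true
  j=2: false
  j=3: true
  j=4: false
Found at j=0 → formula holds.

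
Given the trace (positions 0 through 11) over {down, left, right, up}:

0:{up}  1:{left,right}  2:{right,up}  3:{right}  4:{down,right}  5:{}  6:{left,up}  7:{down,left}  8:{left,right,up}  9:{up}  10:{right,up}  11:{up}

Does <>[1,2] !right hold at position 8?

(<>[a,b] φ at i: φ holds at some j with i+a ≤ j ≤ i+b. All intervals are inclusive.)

Check !right at each j in [9,10]:
  j=9: true
  j=10: false
Found at j=9 → formula holds.

Yes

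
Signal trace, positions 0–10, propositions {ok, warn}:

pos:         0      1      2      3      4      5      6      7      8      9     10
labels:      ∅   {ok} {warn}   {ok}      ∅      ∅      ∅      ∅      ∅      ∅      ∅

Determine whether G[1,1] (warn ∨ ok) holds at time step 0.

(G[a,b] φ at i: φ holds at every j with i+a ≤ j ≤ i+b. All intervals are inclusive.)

Check (warn ∨ ok) at every j in [1,1]:
  j=1: true
All positions satisfy it → formula holds.

Holds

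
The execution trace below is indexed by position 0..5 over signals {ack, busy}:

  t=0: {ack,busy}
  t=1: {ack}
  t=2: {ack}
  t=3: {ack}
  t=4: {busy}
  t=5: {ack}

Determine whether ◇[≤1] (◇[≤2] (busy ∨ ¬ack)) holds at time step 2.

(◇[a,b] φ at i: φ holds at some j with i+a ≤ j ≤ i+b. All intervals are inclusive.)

Yes

Check ◇[≤2] (busy ∨ ¬ack) at each j in [2,3]:
  j=2: holds (witness at 4)
  j=3: holds (witness at 4)
Found at j=2 → formula holds.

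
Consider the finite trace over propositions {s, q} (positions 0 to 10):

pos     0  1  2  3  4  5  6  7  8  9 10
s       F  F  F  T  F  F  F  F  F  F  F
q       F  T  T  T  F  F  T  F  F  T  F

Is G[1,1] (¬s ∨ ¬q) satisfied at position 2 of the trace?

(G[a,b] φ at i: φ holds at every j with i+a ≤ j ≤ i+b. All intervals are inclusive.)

Does not hold

Check (¬s ∨ ¬q) at every j in [3,3]:
  j=3: false
Fails at j=3 → formula fails.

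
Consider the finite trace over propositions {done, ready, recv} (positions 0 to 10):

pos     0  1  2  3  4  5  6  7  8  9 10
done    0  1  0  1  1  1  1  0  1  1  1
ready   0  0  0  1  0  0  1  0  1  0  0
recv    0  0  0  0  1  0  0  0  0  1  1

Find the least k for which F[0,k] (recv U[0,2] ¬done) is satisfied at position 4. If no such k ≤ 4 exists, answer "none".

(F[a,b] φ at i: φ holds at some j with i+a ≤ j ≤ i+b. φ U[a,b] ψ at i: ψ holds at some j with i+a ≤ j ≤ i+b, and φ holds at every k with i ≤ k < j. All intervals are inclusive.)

3

Scan j = 4,5,… for (recv U[0,2] ¬done):
  j=4: fails
  j=5: fails
  j=6: fails
  j=7: holds
First hit at j=7, so smallest k = 7-4 = 3.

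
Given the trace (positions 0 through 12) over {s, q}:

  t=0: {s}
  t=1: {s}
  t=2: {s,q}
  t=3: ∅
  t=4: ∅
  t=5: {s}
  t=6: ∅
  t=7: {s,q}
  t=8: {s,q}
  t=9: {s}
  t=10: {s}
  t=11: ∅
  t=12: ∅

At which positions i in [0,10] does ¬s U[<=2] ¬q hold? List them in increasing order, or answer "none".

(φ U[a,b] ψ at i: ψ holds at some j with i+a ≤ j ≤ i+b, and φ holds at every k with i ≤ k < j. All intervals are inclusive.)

Evaluate at each i in [0,10]:
  i=0: ✓ (rhs at j=0)
  i=1: ✓ (rhs at j=1)
  i=2: ✗ (lhs fails at k=2 before rhs at j=3)
  i=3: ✓ (rhs at j=3)
  i=4: ✓ (rhs at j=4)
  i=5: ✓ (rhs at j=5)
  i=6: ✓ (rhs at j=6)
  i=7: ✗ (lhs fails at k=7 before rhs at j=9)
  i=8: ✗ (lhs fails at k=8 before rhs at j=9)
  i=9: ✓ (rhs at j=9)
  i=10: ✓ (rhs at j=10)

0, 1, 3, 4, 5, 6, 9, 10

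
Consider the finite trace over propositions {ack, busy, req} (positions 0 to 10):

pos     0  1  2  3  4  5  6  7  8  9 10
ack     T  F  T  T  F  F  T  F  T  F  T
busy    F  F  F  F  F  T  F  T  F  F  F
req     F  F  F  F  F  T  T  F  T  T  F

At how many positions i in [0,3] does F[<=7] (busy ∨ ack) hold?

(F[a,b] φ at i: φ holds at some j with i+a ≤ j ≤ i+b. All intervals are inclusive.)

4

Evaluate at each i in [0,3]:
  i=0: ✓ (witness j=0)
  i=1: ✓ (witness j=2)
  i=2: ✓ (witness j=2)
  i=3: ✓ (witness j=3)
Positions where it holds: {0, 1, 2, 3} → 4.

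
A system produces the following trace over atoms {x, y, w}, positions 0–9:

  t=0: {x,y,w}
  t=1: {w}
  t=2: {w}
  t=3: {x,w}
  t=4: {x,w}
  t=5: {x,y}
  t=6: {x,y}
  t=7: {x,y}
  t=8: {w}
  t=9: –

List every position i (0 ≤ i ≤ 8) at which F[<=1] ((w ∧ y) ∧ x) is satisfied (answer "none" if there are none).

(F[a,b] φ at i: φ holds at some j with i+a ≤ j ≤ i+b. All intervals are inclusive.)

0

Evaluate at each i in [0,8]:
  i=0: ✓ (witness j=0)
  i=1: ✗ (none in [1,2])
  i=2: ✗ (none in [2,3])
  i=3: ✗ (none in [3,4])
  i=4: ✗ (none in [4,5])
  i=5: ✗ (none in [5,6])
  i=6: ✗ (none in [6,7])
  i=7: ✗ (none in [7,8])
  i=8: ✗ (none in [8,9])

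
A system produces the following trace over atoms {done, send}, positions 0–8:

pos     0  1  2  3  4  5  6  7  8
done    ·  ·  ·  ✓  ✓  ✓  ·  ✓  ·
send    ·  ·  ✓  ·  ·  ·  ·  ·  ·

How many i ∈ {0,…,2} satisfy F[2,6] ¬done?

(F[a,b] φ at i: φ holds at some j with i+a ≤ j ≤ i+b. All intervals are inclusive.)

Evaluate at each i in [0,2]:
  i=0: ✓ (witness j=2)
  i=1: ✓ (witness j=6)
  i=2: ✓ (witness j=6)
Positions where it holds: {0, 1, 2} → 3.

3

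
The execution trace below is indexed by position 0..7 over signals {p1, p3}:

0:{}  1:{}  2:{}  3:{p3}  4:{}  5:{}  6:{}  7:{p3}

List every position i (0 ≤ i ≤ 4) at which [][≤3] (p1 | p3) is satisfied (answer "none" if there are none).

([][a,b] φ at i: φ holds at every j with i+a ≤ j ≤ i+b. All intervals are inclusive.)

Evaluate at each i in [0,4]:
  i=0: ✗ (fails at j=0)
  i=1: ✗ (fails at j=1)
  i=2: ✗ (fails at j=2)
  i=3: ✗ (fails at j=4)
  i=4: ✗ (fails at j=4)

none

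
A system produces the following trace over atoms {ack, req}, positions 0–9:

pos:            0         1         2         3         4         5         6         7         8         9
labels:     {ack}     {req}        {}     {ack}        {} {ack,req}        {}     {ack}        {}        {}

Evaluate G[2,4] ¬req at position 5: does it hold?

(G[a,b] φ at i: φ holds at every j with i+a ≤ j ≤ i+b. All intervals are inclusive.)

Yes

Check ¬req at every j in [7,9]:
  j=7: true
  j=8: true
  j=9: true
All positions satisfy it → formula holds.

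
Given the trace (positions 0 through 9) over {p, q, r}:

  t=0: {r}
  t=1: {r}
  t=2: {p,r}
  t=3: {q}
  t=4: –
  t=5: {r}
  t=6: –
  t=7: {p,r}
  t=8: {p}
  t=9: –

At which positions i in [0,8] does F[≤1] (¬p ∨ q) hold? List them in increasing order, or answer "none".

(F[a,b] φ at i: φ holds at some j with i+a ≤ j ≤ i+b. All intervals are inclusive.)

0, 1, 2, 3, 4, 5, 6, 8

Evaluate at each i in [0,8]:
  i=0: ✓ (witness j=0)
  i=1: ✓ (witness j=1)
  i=2: ✓ (witness j=3)
  i=3: ✓ (witness j=3)
  i=4: ✓ (witness j=4)
  i=5: ✓ (witness j=5)
  i=6: ✓ (witness j=6)
  i=7: ✗ (none in [7,8])
  i=8: ✓ (witness j=9)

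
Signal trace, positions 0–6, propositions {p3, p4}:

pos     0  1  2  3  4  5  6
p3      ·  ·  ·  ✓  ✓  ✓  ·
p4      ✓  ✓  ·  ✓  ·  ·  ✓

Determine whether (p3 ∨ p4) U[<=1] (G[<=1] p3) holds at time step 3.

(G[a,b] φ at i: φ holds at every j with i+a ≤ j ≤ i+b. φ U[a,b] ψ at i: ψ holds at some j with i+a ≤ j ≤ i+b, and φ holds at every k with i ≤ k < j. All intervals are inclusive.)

Need some j in [3,4] with G[<=1] p3, and (p3 ∨ p4) at every k in [3,j-1].
  j=3: G[<=1] p3 holds; no prefix to check → satisfied.

Yes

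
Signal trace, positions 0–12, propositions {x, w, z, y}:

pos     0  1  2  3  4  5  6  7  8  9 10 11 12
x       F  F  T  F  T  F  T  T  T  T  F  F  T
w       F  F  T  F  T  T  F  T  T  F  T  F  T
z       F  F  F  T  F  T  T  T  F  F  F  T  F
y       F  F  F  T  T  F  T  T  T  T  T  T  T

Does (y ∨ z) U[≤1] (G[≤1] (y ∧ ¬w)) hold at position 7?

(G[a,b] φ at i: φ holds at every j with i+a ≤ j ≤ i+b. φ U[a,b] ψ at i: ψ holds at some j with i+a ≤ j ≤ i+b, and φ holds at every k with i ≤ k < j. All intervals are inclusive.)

No

Need some j in [7,8] with G[≤1] (y ∧ ¬w), and (y ∨ z) at every k in [7,j-1].
  j=7: G[≤1] (y ∧ ¬w) — fails at 7.
  j=8: G[≤1] (y ∧ ¬w) — fails at 8.
No j in the window works → until fails.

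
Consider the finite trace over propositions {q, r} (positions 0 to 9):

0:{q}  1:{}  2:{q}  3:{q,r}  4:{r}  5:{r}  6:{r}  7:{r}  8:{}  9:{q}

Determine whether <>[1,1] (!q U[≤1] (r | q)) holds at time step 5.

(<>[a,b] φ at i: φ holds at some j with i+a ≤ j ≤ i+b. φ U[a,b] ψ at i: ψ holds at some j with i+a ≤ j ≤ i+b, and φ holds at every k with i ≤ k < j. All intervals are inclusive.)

Check (!q U[≤1] (r | q)) at each j in [6,6]:
  j=6: holds
Found at j=6 → formula holds.

True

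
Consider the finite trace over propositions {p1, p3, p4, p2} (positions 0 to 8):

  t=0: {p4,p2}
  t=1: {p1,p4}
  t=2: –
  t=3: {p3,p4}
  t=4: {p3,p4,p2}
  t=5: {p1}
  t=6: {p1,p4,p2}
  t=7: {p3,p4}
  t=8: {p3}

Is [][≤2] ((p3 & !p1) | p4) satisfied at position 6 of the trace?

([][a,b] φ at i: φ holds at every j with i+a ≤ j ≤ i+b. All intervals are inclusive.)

Check ((p3 & !p1) | p4) at every j in [6,8]:
  j=6: true
  j=7: true
  j=8: true
All positions satisfy it → formula holds.

Holds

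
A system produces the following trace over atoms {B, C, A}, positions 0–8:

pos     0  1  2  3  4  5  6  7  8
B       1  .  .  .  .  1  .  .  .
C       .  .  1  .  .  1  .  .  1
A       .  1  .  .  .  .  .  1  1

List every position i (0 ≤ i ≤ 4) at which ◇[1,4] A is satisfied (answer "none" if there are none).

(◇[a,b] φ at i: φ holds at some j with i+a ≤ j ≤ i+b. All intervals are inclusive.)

0, 3, 4

Evaluate at each i in [0,4]:
  i=0: ✓ (witness j=1)
  i=1: ✗ (none in [2,5])
  i=2: ✗ (none in [3,6])
  i=3: ✓ (witness j=7)
  i=4: ✓ (witness j=7)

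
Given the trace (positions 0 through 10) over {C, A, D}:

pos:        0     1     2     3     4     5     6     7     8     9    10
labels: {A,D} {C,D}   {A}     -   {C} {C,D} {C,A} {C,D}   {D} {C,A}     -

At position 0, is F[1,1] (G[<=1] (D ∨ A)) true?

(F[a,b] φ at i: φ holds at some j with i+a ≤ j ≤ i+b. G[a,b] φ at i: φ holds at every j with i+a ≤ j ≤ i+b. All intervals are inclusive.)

Holds

Check G[<=1] (D ∨ A) at each j in [1,1]:
  j=1: holds on [1,2]
Found at j=1 → formula holds.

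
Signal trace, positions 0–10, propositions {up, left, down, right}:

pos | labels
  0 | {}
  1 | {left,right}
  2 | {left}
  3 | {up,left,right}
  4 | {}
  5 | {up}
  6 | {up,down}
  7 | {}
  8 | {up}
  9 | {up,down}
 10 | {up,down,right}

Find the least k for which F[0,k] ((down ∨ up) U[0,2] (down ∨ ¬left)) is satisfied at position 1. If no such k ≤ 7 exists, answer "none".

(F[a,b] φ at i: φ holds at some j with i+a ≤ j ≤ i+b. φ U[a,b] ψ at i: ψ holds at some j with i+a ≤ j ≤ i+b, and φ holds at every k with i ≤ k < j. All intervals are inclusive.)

2

Scan j = 1,2,… for ((down ∨ up) U[0,2] (down ∨ ¬left)):
  j=1: fails
  j=2: fails
  j=3: holds
First hit at j=3, so smallest k = 3-1 = 2.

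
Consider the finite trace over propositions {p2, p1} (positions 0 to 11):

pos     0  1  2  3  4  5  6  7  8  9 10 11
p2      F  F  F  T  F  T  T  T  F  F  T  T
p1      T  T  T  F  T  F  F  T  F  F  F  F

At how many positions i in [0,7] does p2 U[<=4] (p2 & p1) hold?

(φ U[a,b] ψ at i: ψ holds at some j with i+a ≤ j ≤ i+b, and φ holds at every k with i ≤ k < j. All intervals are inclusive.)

3

Evaluate at each i in [0,7]:
  i=0: ✗ (no rhs in [0,4])
  i=1: ✗ (no rhs in [1,5])
  i=2: ✗ (no rhs in [2,6])
  i=3: ✗ (lhs fails at k=4 before rhs at j=7)
  i=4: ✗ (lhs fails at k=4 before rhs at j=7)
  i=5: ✓ (rhs at j=7; lhs holds on [5,6])
  i=6: ✓ (rhs at j=7; lhs holds on [6,6])
  i=7: ✓ (rhs at j=7)
Positions where it holds: {5, 6, 7} → 3.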